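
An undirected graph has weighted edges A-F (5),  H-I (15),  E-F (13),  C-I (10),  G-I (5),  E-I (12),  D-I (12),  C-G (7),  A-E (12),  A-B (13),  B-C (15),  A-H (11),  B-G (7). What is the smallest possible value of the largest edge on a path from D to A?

12

Some routes from D to A:
D→I→C→G→B→A: max(12, 10, 7, 7, 13) = 13
D→I→C→B→A: max(12, 10, 15, 13) = 15
D→I→E→F→A: max(12, 12, 13, 5) = 13
D→I→G→B→A: max(12, 5, 7, 13) = 13
D→I→E→A: max(12, 12, 12) = 12
Smallest bottleneck: 12.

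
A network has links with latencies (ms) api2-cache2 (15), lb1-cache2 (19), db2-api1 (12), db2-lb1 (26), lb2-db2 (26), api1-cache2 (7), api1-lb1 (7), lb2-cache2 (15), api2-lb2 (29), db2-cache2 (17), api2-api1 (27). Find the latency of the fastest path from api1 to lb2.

Checking several routes:
api1 → cache2 → db2 → lb2: 7 + 17 + 26 = 50
api1 → db2 → cache2 → lb2: 12 + 17 + 15 = 44
api1 → db2 → lb2: 12 + 26 = 38
api1 → cache2 → api2 → lb2: 7 + 15 + 29 = 51
api1 → lb1 → cache2 → lb2: 7 + 19 + 15 = 41
api1 → cache2 → lb2: 7 + 15 = 22
Best route has total 22 ms.

22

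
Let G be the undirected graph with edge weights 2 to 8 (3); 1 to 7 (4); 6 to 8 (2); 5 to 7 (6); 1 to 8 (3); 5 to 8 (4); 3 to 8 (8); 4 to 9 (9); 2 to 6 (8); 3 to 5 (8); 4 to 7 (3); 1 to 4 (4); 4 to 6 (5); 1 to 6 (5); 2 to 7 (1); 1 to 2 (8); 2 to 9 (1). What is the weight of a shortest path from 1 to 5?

7

A few of the 1→5 routes:
1→7→5: 4 + 6 = 10
1→8→5: 3 + 4 = 7
1→6→8→5: 5 + 2 + 4 = 11
The minimum is 7.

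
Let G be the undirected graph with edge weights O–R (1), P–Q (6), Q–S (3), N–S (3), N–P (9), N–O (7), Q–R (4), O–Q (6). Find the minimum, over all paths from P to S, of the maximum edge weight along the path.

Some routes from P to S:
P→Q→O→N→S: max(6, 6, 7, 3) = 7
P→Q→S: max(6, 3) = 6
P→Q→R→O→N→S: max(6, 4, 1, 7, 3) = 7
The minimum achievable maximum is 6.

6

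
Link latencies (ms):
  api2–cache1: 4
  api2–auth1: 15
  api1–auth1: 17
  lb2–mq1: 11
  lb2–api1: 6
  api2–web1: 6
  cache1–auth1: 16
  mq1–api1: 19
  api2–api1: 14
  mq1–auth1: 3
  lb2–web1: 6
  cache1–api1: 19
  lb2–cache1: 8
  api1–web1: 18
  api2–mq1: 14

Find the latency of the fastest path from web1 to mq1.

A few of the web1→mq1 routes:
web1 → api2 → cache1 → auth1 → mq1: 6 + 4 + 16 + 3 = 29
web1 → lb2 → mq1: 6 + 11 = 17
web1 → api2 → mq1: 6 + 14 = 20
web1 → api2 → cache1 → lb2 → mq1: 6 + 4 + 8 + 11 = 29
web1 → api2 → auth1 → mq1: 6 + 15 + 3 = 24
Shortest: 17 ms.

17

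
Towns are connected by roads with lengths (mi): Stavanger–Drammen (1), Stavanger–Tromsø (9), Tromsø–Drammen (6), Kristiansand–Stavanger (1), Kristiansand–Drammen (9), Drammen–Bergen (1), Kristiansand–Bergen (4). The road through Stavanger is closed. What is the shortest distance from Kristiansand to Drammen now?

5

Routes from Kristiansand to Drammen avoiding Stavanger:
Kristiansand - Drammen: 9
Kristiansand - Bergen - Drammen: 4 + 1 = 5
The minimum is 5 mi.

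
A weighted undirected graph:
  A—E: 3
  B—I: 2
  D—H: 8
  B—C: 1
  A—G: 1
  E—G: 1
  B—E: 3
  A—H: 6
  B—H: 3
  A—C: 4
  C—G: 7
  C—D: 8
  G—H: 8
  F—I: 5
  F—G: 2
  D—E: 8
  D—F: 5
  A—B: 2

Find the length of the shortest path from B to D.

Comparing a few candidate routes:
B→C→D: 1 + 8 = 9
B→E→D: 3 + 8 = 11
B→A→G→F→D: 2 + 1 + 2 + 5 = 10
B→E→G→F→D: 3 + 1 + 2 + 5 = 11
Best route has total 9.

9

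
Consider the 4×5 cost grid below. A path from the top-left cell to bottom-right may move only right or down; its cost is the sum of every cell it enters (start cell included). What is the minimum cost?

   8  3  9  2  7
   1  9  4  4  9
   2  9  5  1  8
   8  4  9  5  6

37

Cheapest: r0c0 → r1c0 → r2c0 → r2c1 → r2c2 → r2c3 → r3c3 → r3c4
  8 + 1 + 2 + 9 + 5 + 1 + 5 + 6 = 37
For comparison, the top-then-right route costs 52.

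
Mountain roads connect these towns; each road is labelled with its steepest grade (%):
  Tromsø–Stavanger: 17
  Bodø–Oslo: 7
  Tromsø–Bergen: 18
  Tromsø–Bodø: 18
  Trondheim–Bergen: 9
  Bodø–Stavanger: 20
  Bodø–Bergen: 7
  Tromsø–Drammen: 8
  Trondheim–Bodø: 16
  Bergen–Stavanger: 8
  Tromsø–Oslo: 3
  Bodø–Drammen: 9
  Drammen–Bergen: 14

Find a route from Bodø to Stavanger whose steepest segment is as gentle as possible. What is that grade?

8

Checking several routes:
Bodø→Oslo→Tromsø→Drammen→Bergen→Stavanger: max(7, 3, 8, 14, 8) = 14
Bodø→Drammen→Bergen→Stavanger: max(9, 14, 8) = 14
Bodø→Bergen→Stavanger: max(7, 8) = 8
Bodø→Trondheim→Bergen→Stavanger: max(16, 9, 8) = 16
The minimum achievable maximum is 8%.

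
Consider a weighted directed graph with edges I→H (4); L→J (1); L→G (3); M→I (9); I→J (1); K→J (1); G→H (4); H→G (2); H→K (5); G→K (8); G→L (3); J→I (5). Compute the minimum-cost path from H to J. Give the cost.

Paths from H to J:
H - G - L - J: 2 + 3 + 1 = 6
H - K - J: 5 + 1 = 6
H - G - K - J: 2 + 8 + 1 = 11
Best route has total 6.

6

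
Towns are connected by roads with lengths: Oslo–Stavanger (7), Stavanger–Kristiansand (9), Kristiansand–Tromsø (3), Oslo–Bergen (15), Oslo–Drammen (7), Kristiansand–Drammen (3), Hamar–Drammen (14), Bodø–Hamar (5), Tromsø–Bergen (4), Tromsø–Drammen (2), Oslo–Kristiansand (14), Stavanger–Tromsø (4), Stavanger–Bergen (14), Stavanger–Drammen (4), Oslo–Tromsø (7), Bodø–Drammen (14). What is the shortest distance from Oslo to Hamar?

Comparing a few candidate routes:
Oslo -> Tromsø -> Drammen -> Hamar: 7 + 2 + 14 = 23
Oslo -> Stavanger -> Drammen -> Hamar: 7 + 4 + 14 = 25
Oslo -> Drammen -> Hamar: 7 + 14 = 21
The minimum is 21.

21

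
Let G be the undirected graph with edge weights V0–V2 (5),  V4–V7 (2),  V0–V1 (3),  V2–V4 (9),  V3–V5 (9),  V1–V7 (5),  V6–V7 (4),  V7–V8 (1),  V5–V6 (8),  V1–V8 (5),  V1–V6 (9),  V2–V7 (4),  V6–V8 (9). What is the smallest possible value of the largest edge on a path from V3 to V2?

Checking several routes:
V3→V5→V6→V1→V8→V7→V2: max(9, 8, 9, 5, 1, 4) = 9
V3→V5→V6→V1→V0→V2: max(9, 8, 9, 3, 5) = 9
V3→V5→V6→V1→V8→V7→V4→V2: max(9, 8, 9, 5, 1, 2, 9) = 9
The minimum achievable maximum is 9.

9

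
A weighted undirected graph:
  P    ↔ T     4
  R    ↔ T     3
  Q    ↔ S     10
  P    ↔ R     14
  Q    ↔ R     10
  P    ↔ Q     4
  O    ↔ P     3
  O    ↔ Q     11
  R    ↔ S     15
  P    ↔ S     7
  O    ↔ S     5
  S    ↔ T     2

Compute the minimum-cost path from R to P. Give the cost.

7

A few of the R→P routes:
R→T→P: 3 + 4 = 7
R→Q→P: 10 + 4 = 14
R→T→S→Q→P: 3 + 2 + 10 + 4 = 19
R→P: 14
R→T→S→P: 3 + 2 + 7 = 12
R→T→S→O→P: 3 + 2 + 5 + 3 = 13
Shortest: 7.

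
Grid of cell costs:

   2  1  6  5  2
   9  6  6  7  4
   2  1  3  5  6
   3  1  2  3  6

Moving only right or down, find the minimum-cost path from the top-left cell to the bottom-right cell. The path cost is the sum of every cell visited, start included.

22

One optimal route is [0,0]→[0,1]→[1,1]→[2,1]→[3,1]→[3,2]→[3,3]→[3,4].
Its cost is 2 + 1 + 6 + 1 + 1 + 2 + 3 + 6 = 22.
(Top row then right column would cost 32.)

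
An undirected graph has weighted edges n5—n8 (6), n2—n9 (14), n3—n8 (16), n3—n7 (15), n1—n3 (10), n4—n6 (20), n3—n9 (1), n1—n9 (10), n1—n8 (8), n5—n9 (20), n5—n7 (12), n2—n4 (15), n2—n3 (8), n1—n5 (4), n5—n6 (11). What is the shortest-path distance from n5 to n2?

22

Checking several routes:
n5-n1-n9-n2: 4 + 10 + 14 = 28
n5-n1-n3-n2: 4 + 10 + 8 = 22
n5-n9-n3-n2: 20 + 1 + 8 = 29
n5-n1-n9-n3-n2: 4 + 10 + 1 + 8 = 23
Best route has total 22.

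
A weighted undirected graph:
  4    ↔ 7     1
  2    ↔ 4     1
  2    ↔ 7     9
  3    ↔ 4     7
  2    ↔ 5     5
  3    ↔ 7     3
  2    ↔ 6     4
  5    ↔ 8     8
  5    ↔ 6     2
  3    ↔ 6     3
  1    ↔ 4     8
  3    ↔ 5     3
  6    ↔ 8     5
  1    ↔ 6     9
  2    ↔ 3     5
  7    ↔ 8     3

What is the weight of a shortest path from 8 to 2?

A few of the 8→2 routes:
8-7-3-2: 3 + 3 + 5 = 11
8-7-4-2: 3 + 1 + 1 = 5
8-7-2: 3 + 9 = 12
8-6-2: 5 + 4 = 9
Best route has total 5.

5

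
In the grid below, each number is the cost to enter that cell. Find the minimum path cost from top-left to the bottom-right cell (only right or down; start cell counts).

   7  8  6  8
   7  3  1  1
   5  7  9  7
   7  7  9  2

28

Path (0,0)→(1,0)→(1,1)→(1,2)→(1,3)→(2,3)→(3,3): 7 + 7 + 3 + 1 + 1 + 7 + 2 = 28.
For comparison, the top-then-right route costs 39.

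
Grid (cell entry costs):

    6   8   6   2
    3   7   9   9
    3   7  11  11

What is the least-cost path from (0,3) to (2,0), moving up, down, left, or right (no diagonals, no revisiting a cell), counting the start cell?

Best path: [0,3] -> [0,2] -> [0,1] -> [0,0] -> [1,0] -> [2,0]
Cost: 2 + 6 + 8 + 6 + 3 + 3 = 28

28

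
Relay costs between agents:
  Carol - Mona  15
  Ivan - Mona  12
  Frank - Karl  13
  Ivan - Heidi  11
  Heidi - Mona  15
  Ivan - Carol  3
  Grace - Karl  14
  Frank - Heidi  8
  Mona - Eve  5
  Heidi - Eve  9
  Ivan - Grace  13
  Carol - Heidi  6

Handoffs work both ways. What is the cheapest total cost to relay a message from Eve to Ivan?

A few of the Eve→Ivan routes:
Eve → Mona → Ivan: 5 + 12 = 17
Eve → Heidi → Ivan: 9 + 11 = 20
Eve → Heidi → Carol → Ivan: 9 + 6 + 3 = 18
Shortest: 17.

17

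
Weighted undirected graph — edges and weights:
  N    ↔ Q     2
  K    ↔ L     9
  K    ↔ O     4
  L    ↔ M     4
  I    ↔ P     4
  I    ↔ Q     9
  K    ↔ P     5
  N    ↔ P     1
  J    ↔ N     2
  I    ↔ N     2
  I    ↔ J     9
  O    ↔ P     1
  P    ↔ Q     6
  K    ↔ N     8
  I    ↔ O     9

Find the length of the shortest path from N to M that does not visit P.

Paths from N to M avoiding P:
N→I→O→K→L→M: 2 + 9 + 4 + 9 + 4 = 28
N→K→L→M: 8 + 9 + 4 = 21
N→J→I→O→K→L→M: 2 + 9 + 9 + 4 + 9 + 4 = 37
N→Q→I→O→K→L→M: 2 + 9 + 9 + 4 + 9 + 4 = 37
Shortest: 21.

21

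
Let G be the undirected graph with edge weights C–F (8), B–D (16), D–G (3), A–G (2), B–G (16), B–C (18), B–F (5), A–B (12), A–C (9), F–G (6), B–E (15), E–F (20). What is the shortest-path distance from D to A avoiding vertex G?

28

Candidate routes:
D - B - F - C - A: 16 + 5 + 8 + 9 = 38
D - B - A: 16 + 12 = 28
D - B - E - F - C - A: 16 + 15 + 20 + 8 + 9 = 68
D - B - C - A: 16 + 18 + 9 = 43
Shortest: 28.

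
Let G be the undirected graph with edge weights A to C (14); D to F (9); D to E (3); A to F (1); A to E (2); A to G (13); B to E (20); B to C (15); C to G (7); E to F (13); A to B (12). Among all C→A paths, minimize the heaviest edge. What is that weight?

13

A few of the C→A routes:
C -> A: max(14) = 14
C -> G -> A: max(7, 13) = 13
C -> B -> A: max(15, 12) = 15
Best route has worst link 13.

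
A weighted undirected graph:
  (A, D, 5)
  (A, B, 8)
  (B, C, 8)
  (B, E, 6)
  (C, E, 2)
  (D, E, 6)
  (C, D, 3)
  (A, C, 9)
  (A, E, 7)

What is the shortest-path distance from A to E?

7

Comparing a few candidate routes:
A - D - E: 5 + 6 = 11
A - D - C - E: 5 + 3 + 2 = 10
A - E: 7
A - C - E: 9 + 2 = 11
The minimum is 7.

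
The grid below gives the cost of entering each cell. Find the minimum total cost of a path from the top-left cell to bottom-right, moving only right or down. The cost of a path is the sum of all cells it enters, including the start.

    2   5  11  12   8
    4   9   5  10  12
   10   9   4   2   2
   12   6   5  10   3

Cheapest: (0,0) → (1,0) → (1,1) → (1,2) → (2,2) → (2,3) → (2,4) → (3,4)
  2 + 4 + 9 + 5 + 4 + 2 + 2 + 3 = 31

31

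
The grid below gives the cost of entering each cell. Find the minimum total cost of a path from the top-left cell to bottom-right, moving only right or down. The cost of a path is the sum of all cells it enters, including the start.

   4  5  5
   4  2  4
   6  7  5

Path (0,0) → (1,0) → (1,1) → (1,2) → (2,2): 4 + 4 + 2 + 4 + 5 = 19.

19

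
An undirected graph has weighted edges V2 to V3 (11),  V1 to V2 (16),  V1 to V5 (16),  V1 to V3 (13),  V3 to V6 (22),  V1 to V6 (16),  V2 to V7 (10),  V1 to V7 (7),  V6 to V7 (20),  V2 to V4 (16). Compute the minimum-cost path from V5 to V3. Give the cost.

29

Some routes from V5 to V3:
V5 → V1 → V6 → V3: 16 + 16 + 22 = 54
V5 → V1 → V3: 16 + 13 = 29
V5 → V1 → V7 → V6 → V3: 16 + 7 + 20 + 22 = 65
V5 → V1 → V2 → V3: 16 + 16 + 11 = 43
V5 → V1 → V7 → V2 → V3: 16 + 7 + 10 + 11 = 44
Best route has total 29.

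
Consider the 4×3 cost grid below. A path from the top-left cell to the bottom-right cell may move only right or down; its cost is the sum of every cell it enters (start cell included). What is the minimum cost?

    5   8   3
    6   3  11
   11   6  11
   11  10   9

Take [0,0] → [1,0] → [1,1] → [2,1] → [3,1] → [3,2] for a total of 5 + 6 + 3 + 6 + 10 + 9 = 39.

39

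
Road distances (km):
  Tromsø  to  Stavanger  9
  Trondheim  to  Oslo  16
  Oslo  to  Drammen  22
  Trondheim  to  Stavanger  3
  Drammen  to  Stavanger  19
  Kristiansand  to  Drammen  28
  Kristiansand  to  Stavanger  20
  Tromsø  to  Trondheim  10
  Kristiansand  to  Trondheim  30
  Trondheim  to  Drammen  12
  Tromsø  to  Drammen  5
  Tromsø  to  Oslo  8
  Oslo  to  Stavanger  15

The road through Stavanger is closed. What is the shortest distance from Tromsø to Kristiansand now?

Checking several routes:
Tromsø → Oslo → Drammen → Kristiansand: 8 + 22 + 28 = 58
Tromsø → Trondheim → Kristiansand: 10 + 30 = 40
Tromsø → Drammen → Trondheim → Kristiansand: 5 + 12 + 30 = 47
Tromsø → Oslo → Trondheim → Kristiansand: 8 + 16 + 30 = 54
Tromsø → Trondheim → Drammen → Kristiansand: 10 + 12 + 28 = 50
Tromsø → Drammen → Kristiansand: 5 + 28 = 33
The minimum is 33 km.

33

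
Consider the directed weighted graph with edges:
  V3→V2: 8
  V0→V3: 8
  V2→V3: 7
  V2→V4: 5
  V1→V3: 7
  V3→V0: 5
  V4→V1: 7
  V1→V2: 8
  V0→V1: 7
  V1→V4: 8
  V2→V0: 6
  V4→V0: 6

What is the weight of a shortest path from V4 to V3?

14

Candidate routes:
V4 → V0 → V1 → V3: 6 + 7 + 7 = 20
V4 → V0 → V1 → V2 → V3: 6 + 7 + 8 + 7 = 28
V4 → V1 → V2 → V0 → V3: 7 + 8 + 6 + 8 = 29
V4 → V1 → V3: 7 + 7 = 14
V4 → V0 → V3: 6 + 8 = 14
V4 → V1 → V2 → V3: 7 + 8 + 7 = 22
Shortest: 14.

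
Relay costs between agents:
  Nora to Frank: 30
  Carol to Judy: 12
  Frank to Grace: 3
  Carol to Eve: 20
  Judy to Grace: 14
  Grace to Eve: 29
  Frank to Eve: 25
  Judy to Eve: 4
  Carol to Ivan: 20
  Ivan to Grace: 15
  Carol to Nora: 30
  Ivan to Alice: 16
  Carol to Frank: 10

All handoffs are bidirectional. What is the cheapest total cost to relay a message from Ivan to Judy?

29

Comparing a few candidate routes:
Ivan - Carol - Eve - Judy: 20 + 20 + 4 = 44
Ivan - Grace - Judy: 15 + 14 = 29
Ivan - Carol - Judy: 20 + 12 = 32
Ivan - Grace - Frank - Carol - Judy: 15 + 3 + 10 + 12 = 40
Ivan - Grace - Frank - Eve - Judy: 15 + 3 + 25 + 4 = 47
Best route has total 29.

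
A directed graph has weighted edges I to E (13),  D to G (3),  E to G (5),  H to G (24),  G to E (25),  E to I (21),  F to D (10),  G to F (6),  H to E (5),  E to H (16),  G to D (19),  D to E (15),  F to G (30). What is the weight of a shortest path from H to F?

16

Routes from H to F:
H→E→G→F: 5 + 5 + 6 = 16
H→G→F: 24 + 6 = 30
Best route has total 16.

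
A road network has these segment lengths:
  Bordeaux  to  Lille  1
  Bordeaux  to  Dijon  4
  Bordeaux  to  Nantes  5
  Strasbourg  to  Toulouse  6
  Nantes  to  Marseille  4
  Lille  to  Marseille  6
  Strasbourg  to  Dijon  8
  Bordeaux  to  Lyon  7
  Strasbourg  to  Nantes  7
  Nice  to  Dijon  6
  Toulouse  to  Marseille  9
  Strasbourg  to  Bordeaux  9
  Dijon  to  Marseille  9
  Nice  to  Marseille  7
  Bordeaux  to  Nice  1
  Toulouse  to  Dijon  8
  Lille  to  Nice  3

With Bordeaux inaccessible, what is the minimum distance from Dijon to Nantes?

13

Some routes from Dijon to Nantes avoiding Bordeaux:
Dijon -> Nice -> Marseille -> Nantes: 6 + 7 + 4 = 17
Dijon -> Nice -> Lille -> Marseille -> Nantes: 6 + 3 + 6 + 4 = 19
Dijon -> Marseille -> Nantes: 9 + 4 = 13
Dijon -> Strasbourg -> Nantes: 8 + 7 = 15
The minimum is 13.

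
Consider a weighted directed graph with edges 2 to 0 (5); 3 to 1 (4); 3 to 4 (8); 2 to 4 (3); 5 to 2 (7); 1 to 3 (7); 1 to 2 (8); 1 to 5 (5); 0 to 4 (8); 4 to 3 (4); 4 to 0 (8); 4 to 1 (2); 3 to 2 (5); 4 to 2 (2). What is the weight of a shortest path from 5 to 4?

10

Candidate routes:
5 - 2 - 4: 7 + 3 = 10
5 - 2 - 0 - 4: 7 + 5 + 8 = 20
Best route has total 10.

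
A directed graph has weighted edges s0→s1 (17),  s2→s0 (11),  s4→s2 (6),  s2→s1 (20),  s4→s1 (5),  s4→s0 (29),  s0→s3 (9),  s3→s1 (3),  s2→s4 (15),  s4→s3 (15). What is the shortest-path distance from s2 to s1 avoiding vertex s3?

20

Candidate routes:
s2-s1: 20
s2-s0-s1: 11 + 17 = 28
s2-s4-s1: 15 + 5 = 20
s2-s4-s0-s1: 15 + 29 + 17 = 61
Shortest: 20.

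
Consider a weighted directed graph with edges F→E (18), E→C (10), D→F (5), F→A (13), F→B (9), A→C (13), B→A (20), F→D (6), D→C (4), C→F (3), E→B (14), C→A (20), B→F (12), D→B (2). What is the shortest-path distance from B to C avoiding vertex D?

33

Candidate routes:
B - F - A - C: 12 + 13 + 13 = 38
B - F - E - C: 12 + 18 + 10 = 40
B - A - C: 20 + 13 = 33
The minimum is 33.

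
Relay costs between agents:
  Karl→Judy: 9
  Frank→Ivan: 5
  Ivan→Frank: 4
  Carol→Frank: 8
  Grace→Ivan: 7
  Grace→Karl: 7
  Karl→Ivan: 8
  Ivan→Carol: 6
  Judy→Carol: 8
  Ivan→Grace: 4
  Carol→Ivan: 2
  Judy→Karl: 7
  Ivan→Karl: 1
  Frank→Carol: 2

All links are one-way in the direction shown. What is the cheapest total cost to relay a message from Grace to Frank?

A few of the Grace→Frank routes:
Grace - Ivan - Carol - Frank: 7 + 6 + 8 = 21
Grace - Karl - Ivan - Frank: 7 + 8 + 4 = 19
Grace - Ivan - Frank: 7 + 4 = 11
The minimum is 11.

11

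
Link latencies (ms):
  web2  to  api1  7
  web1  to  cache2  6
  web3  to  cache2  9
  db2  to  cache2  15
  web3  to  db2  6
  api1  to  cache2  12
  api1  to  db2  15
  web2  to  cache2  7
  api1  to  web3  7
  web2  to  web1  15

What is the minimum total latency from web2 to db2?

20

A few of the web2→db2 routes:
web2-api1-db2: 7 + 15 = 22
web2-api1-web3-db2: 7 + 7 + 6 = 20
web2-cache2-db2: 7 + 15 = 22
web2-cache2-web3-db2: 7 + 9 + 6 = 22
The minimum is 20 ms.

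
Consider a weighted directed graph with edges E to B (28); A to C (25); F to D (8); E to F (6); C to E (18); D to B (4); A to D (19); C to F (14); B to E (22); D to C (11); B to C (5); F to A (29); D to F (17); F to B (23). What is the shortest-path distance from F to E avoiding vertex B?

Paths from F to E avoiding B:
F -> D -> C -> E: 8 + 11 + 18 = 37
F -> A -> D -> C -> E: 29 + 19 + 11 + 18 = 77
F -> A -> C -> E: 29 + 25 + 18 = 72
The minimum is 37.

37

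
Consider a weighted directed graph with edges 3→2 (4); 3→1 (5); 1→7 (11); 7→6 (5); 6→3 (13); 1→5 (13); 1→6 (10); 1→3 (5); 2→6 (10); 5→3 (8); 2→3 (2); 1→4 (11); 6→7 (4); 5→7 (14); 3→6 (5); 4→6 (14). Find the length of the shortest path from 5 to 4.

24

Paths from 5 to 4:
5 → 7 → 6 → 3 → 1 → 4: 14 + 5 + 13 + 5 + 11 = 48
5 → 3 → 1 → 4: 8 + 5 + 11 = 24
The minimum is 24.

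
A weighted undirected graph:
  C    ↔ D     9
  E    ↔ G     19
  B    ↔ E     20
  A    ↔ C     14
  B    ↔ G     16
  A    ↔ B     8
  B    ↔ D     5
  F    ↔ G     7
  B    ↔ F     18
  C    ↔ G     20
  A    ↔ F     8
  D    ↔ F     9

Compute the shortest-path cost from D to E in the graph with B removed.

Routes from D to E avoiding B:
D-F-G-E: 9 + 7 + 19 = 35
D-F-A-C-G-E: 9 + 8 + 14 + 20 + 19 = 70
D-C-A-F-G-E: 9 + 14 + 8 + 7 + 19 = 57
D-C-G-E: 9 + 20 + 19 = 48
Best route has total 35.

35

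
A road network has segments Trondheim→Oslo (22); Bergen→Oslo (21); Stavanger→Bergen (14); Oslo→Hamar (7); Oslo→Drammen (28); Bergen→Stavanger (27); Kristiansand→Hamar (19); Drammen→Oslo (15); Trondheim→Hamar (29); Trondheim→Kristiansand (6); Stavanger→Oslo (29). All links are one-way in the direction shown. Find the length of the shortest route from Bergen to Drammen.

49

Candidate routes:
Bergen→Oslo→Drammen: 21 + 28 = 49
Bergen→Stavanger→Oslo→Drammen: 27 + 29 + 28 = 84
The minimum is 49.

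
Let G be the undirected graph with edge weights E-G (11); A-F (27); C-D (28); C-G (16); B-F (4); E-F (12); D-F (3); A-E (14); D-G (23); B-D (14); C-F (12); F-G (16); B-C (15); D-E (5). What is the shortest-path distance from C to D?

15

Comparing a few candidate routes:
C-B-D: 15 + 14 = 29
C-B-F-D: 15 + 4 + 3 = 22
C-D: 28
C-F-E-D: 12 + 12 + 5 = 29
C-F-D: 12 + 3 = 15
The minimum is 15.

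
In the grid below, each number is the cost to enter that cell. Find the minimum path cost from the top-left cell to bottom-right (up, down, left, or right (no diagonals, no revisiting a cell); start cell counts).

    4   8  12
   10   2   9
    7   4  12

Path (0,0) -> (0,1) -> (1,1) -> (2,1) -> (2,2): 4 + 8 + 2 + 4 + 12 = 30.

30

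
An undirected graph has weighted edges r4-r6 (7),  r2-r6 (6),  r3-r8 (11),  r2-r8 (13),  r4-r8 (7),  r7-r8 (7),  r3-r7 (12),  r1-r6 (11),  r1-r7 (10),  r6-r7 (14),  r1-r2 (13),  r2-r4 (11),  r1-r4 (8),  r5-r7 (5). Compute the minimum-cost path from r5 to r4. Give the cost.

19

A few of the r5→r4 routes:
r5 → r7 → r1 → r6 → r4: 5 + 10 + 11 + 7 = 33
r5 → r7 → r6 → r4: 5 + 14 + 7 = 26
r5 → r7 → r8 → r4: 5 + 7 + 7 = 19
r5 → r7 → r1 → r4: 5 + 10 + 8 = 23
Best route has total 19.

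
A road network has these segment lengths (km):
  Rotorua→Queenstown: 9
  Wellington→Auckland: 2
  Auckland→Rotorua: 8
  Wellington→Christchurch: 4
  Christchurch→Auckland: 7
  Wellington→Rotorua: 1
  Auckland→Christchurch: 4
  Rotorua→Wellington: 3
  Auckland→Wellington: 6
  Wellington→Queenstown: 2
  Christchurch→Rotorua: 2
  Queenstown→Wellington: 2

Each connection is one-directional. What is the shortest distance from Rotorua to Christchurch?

Paths from Rotorua to Christchurch:
Rotorua - Queenstown - Wellington - Auckland - Christchurch: 9 + 2 + 2 + 4 = 17
Rotorua - Wellington - Christchurch: 3 + 4 = 7
Rotorua - Wellington - Auckland - Christchurch: 3 + 2 + 4 = 9
Rotorua - Queenstown - Wellington - Christchurch: 9 + 2 + 4 = 15
Best route has total 7 km.

7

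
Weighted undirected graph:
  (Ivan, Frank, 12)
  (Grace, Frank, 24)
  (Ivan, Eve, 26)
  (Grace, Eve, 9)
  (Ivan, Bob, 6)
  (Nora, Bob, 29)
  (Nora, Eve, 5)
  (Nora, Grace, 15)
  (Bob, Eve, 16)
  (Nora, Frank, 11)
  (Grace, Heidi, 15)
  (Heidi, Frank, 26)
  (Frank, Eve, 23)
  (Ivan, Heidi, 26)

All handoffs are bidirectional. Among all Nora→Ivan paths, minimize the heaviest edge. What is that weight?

12

A few of the Nora→Ivan routes:
Nora -> Grace -> Eve -> Bob -> Ivan: max(15, 9, 16, 6) = 16
Nora -> Eve -> Bob -> Ivan: max(5, 16, 6) = 16
Nora -> Frank -> Ivan: max(11, 12) = 12
Best route has worst link 12.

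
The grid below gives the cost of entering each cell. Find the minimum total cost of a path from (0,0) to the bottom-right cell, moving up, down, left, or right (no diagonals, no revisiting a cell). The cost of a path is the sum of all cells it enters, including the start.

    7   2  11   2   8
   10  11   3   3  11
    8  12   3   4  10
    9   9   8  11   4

43

Cheapest: (0,0) -> (0,1) -> (0,2) -> (0,3) -> (1,3) -> (2,3) -> (2,4) -> (3,4)
  7 + 2 + 11 + 2 + 3 + 4 + 10 + 4 = 43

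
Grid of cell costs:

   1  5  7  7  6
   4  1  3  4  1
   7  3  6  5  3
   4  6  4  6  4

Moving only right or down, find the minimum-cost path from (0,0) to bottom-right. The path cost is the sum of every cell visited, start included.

Path (0,0) (1,0) (1,1) (1,2) (1,3) (1,4) (2,4) (3,4): 1 + 4 + 1 + 3 + 4 + 1 + 3 + 4 = 21.
For comparison, the top-then-right route costs 34.

21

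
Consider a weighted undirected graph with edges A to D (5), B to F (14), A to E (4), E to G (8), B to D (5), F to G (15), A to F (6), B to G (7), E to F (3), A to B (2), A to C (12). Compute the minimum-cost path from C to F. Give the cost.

Checking several routes:
C→A→B→F: 12 + 2 + 14 = 28
C→A→D→B→F: 12 + 5 + 5 + 14 = 36
C→A→F: 12 + 6 = 18
C→A→E→F: 12 + 4 + 3 = 19
C→A→B→G→F: 12 + 2 + 7 + 15 = 36
C→A→B→G→E→F: 12 + 2 + 7 + 8 + 3 = 32
Best route has total 18.

18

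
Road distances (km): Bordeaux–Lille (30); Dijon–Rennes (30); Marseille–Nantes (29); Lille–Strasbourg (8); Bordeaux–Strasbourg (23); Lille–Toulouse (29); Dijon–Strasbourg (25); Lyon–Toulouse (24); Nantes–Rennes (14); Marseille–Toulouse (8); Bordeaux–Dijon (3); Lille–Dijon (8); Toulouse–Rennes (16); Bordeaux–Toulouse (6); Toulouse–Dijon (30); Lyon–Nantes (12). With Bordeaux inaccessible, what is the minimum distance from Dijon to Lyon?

54

Some routes from Dijon to Lyon avoiding Bordeaux:
Dijon-Toulouse-Rennes-Nantes-Lyon: 30 + 16 + 14 + 12 = 72
Dijon-Lille-Toulouse-Lyon: 8 + 29 + 24 = 61
Dijon-Rennes-Nantes-Lyon: 30 + 14 + 12 = 56
Dijon-Rennes-Toulouse-Lyon: 30 + 16 + 24 = 70
Dijon-Toulouse-Lyon: 30 + 24 = 54
Shortest: 54 km.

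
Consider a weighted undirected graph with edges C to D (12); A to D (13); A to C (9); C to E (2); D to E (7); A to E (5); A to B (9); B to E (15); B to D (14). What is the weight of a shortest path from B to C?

Checking several routes:
B - E - C: 15 + 2 = 17
B - A - C: 9 + 9 = 18
B - A - E - C: 9 + 5 + 2 = 16
Best route has total 16.

16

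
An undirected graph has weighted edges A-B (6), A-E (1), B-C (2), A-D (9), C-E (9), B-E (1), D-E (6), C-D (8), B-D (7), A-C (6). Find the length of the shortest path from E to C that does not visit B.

Comparing a few candidate routes:
E→A→C: 1 + 6 = 7
E→D→C: 6 + 8 = 14
E→C: 9
Best route has total 7.

7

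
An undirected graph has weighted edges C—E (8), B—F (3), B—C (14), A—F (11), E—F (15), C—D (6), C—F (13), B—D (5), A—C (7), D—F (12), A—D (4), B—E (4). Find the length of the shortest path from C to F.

13

A few of the C→F routes:
C → B → F: 14 + 3 = 17
C → A → F: 7 + 11 = 18
C → D → B → F: 6 + 5 + 3 = 14
C → F: 13
C → E → B → F: 8 + 4 + 3 = 15
The minimum is 13.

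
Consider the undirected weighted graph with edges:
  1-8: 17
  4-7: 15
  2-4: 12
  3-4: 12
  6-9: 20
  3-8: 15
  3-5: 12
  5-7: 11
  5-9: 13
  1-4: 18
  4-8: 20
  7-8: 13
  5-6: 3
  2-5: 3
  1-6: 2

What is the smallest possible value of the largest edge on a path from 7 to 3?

12

Comparing a few candidate routes:
7 → 5 → 2 → 4 → 3: max(11, 3, 12, 12) = 12
7 → 5 → 3: max(11, 12) = 12
7 → 8 → 3: max(13, 15) = 15
Smallest bottleneck: 12.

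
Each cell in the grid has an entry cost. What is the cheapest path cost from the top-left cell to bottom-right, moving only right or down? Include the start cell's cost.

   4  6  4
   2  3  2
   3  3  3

14

Best path: r0c0 r1c0 r1c1 r1c2 r2c2
Cost: 4 + 2 + 3 + 2 + 3 = 14
(Top row then right column would cost 19.)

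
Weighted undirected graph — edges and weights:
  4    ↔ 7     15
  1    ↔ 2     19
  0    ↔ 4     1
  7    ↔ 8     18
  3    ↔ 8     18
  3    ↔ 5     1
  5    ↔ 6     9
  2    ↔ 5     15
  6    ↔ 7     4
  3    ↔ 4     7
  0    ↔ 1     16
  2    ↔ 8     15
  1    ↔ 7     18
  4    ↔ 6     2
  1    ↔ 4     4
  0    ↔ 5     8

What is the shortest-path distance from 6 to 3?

9

Checking several routes:
6 → 5 → 3: 9 + 1 = 10
6 → 4 → 0 → 5 → 3: 2 + 1 + 8 + 1 = 12
6 → 4 → 3: 2 + 7 = 9
Shortest: 9.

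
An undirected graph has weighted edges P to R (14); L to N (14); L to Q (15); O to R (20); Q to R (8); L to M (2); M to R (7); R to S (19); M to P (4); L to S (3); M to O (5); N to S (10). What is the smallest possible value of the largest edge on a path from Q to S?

Comparing a few candidate routes:
Q - R - M - L - N - S: max(8, 7, 2, 14, 10) = 14
Q - R - P - M - L - N - S: max(8, 14, 4, 2, 14, 10) = 14
Q - R - M - L - S: max(8, 7, 2, 3) = 8
Q - R - P - M - L - S: max(8, 14, 4, 2, 3) = 14
The minimum achievable maximum is 8.

8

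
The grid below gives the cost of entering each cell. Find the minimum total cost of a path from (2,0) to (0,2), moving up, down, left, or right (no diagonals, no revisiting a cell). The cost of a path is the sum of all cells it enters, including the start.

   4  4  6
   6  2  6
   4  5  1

Cheapest: [2,0]→[2,1]→[1,1]→[0,1]→[0,2]
  4 + 5 + 2 + 4 + 6 = 21

21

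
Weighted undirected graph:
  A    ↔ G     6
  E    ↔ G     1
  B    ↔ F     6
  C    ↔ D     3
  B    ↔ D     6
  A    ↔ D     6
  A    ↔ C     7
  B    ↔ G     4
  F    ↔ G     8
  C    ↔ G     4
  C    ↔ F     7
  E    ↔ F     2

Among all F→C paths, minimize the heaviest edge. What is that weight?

4

A few of the F→C routes:
F-B-D-A-G-C: max(6, 6, 6, 6, 4) = 6
F-B-D-C: max(6, 6, 3) = 6
F-B-G-C: max(6, 4, 4) = 6
F-E-G-C: max(2, 1, 4) = 4
F-B-G-A-D-C: max(6, 4, 6, 6, 3) = 6
Smallest bottleneck: 4.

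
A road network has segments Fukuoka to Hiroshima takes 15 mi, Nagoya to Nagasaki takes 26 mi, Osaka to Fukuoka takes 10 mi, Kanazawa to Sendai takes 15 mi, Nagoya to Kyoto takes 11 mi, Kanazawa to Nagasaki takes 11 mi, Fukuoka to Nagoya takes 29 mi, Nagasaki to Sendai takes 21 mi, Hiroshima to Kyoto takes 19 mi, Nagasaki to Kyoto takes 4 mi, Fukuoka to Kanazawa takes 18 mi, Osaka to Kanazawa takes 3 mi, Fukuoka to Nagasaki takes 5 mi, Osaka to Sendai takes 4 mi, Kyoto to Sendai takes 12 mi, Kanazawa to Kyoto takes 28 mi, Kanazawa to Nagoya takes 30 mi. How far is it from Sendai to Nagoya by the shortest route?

23

Some routes from Sendai to Nagoya:
Sendai→Nagasaki→Kyoto→Nagoya: 21 + 4 + 11 = 36
Sendai→Osaka→Kanazawa→Nagasaki→Kyoto→Nagoya: 4 + 3 + 11 + 4 + 11 = 33
Sendai→Osaka→Fukuoka→Nagasaki→Kyoto→Nagoya: 4 + 10 + 5 + 4 + 11 = 34
Sendai→Kyoto→Nagoya: 12 + 11 = 23
Sendai→Osaka→Kanazawa→Nagoya: 4 + 3 + 30 = 37
The minimum is 23 mi.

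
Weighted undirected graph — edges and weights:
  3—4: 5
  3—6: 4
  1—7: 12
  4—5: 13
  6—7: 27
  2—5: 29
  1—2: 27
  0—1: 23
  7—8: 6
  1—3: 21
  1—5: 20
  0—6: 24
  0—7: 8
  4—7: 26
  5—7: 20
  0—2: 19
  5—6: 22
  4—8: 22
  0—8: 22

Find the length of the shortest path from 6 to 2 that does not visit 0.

Some routes from 6 to 2 avoiding 0:
6 -> 7 -> 1 -> 2: 27 + 12 + 27 = 66
6 -> 5 -> 2: 22 + 29 = 51
6 -> 3 -> 4 -> 5 -> 1 -> 2: 4 + 5 + 13 + 20 + 27 = 69
6 -> 3 -> 1 -> 2: 4 + 21 + 27 = 52
6 -> 3 -> 4 -> 5 -> 2: 4 + 5 + 13 + 29 = 51
The minimum is 51.

51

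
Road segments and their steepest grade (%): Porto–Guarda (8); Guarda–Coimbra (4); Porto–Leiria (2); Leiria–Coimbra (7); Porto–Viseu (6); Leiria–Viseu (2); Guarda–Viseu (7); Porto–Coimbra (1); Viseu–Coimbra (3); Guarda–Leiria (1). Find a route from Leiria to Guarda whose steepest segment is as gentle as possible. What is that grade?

A few of the Leiria→Guarda routes:
Leiria→Porto→Viseu→Coimbra→Guarda: max(2, 6, 3, 4) = 6
Leiria→Viseu→Coimbra→Guarda: max(2, 3, 4) = 4
Leiria→Guarda: max(1) = 1
Leiria→Porto→Coimbra→Guarda: max(2, 1, 4) = 4
Smallest bottleneck: 1%.

1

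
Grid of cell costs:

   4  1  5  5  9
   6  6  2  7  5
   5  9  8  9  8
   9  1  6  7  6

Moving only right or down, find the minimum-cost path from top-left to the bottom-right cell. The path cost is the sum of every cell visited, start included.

Take [0,0]→[0,1]→[0,2]→[1,2]→[1,3]→[1,4]→[2,4]→[3,4] for a total of 4 + 1 + 5 + 2 + 7 + 5 + 8 + 6 = 38.
(Top row then right column would cost 43.)

38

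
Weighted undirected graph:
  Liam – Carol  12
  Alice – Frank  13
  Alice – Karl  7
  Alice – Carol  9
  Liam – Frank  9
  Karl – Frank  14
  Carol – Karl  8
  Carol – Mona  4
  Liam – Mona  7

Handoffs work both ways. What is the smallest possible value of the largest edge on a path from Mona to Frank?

Comparing a few candidate routes:
Mona→Liam→Frank: max(7, 9) = 9
Mona→Liam→Carol→Alice→Frank: max(7, 12, 9, 13) = 13
Mona→Carol→Liam→Frank: max(4, 12, 9) = 12
Mona→Carol→Alice→Frank: max(4, 9, 13) = 13
Mona→Carol→Karl→Alice→Frank: max(4, 8, 7, 13) = 13
Mona→Liam→Carol→Karl→Alice→Frank: max(7, 12, 8, 7, 13) = 13
Smallest bottleneck: 9.

9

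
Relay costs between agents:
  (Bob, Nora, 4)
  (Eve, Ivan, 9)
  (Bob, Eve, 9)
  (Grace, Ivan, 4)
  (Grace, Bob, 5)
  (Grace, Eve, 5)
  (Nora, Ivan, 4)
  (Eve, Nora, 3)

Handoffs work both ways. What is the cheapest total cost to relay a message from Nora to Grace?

8

Some routes from Nora to Grace:
Nora -> Eve -> Grace: 3 + 5 = 8
Nora -> Bob -> Grace: 4 + 5 = 9
Nora -> Ivan -> Grace: 4 + 4 = 8
Best route has total 8.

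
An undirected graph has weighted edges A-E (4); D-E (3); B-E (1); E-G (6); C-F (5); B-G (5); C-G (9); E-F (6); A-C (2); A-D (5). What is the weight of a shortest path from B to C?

Some routes from B to C:
B→G→E→A→C: 5 + 6 + 4 + 2 = 17
B→E→F→C: 1 + 6 + 5 = 12
B→E→D→A→C: 1 + 3 + 5 + 2 = 11
B→G→C: 5 + 9 = 14
B→E→A→C: 1 + 4 + 2 = 7
B→E→G→C: 1 + 6 + 9 = 16
The minimum is 7.

7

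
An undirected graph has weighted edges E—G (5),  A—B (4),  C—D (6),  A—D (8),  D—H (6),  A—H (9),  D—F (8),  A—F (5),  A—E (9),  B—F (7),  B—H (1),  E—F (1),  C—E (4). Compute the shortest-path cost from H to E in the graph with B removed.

15

Checking several routes:
H → A → F → E: 9 + 5 + 1 = 15
H → A → E: 9 + 9 = 18
H → D → C → E: 6 + 6 + 4 = 16
H → D → F → E: 6 + 8 + 1 = 15
H → D → A → F → E: 6 + 8 + 5 + 1 = 20
Shortest: 15.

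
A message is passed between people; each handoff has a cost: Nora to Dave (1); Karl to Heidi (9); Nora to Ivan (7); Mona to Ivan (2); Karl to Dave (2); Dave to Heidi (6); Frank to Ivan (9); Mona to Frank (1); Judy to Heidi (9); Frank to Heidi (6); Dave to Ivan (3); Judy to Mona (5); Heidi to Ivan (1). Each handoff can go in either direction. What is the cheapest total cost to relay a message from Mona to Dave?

5

Some routes from Mona to Dave:
Mona - Ivan - Heidi - Dave: 2 + 1 + 6 = 9
Mona - Ivan - Nora - Dave: 2 + 7 + 1 = 10
Mona - Frank - Ivan - Dave: 1 + 9 + 3 = 13
Mona - Frank - Heidi - Dave: 1 + 6 + 6 = 13
Mona - Frank - Heidi - Ivan - Dave: 1 + 6 + 1 + 3 = 11
Mona - Ivan - Dave: 2 + 3 = 5
The minimum is 5.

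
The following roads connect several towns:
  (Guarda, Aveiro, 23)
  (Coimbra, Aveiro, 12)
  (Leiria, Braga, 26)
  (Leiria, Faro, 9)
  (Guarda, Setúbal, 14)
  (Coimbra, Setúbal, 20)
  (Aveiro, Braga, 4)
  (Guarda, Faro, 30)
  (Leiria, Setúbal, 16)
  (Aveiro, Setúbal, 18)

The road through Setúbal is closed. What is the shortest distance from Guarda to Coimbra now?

35

Candidate routes:
Guarda-Faro-Leiria-Braga-Aveiro-Coimbra: 30 + 9 + 26 + 4 + 12 = 81
Guarda-Aveiro-Coimbra: 23 + 12 = 35
Shortest: 35.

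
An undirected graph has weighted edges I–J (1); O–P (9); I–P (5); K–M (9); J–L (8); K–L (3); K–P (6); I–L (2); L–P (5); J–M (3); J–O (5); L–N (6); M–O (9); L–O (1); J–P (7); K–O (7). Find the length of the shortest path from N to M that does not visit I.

15

Comparing a few candidate routes:
N - L - J - M: 6 + 8 + 3 = 17
N - L - O - J - M: 6 + 1 + 5 + 3 = 15
N - L - O - M: 6 + 1 + 9 = 16
Shortest: 15.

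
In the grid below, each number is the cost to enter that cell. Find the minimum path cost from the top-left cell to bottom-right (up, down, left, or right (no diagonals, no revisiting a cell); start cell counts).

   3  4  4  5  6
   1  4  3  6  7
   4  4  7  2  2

21

One optimal route is r0c0 -> r1c0 -> r1c1 -> r1c2 -> r1c3 -> r2c3 -> r2c4.
Its cost is 3 + 1 + 4 + 3 + 6 + 2 + 2 = 21.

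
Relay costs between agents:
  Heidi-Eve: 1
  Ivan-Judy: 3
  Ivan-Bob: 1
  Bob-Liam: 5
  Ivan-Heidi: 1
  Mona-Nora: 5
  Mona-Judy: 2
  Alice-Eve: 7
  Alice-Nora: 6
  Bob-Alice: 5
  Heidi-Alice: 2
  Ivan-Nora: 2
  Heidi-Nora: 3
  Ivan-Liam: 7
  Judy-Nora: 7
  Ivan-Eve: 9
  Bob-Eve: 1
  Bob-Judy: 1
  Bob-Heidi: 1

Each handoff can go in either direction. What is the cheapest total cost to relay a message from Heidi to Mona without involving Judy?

8

Comparing a few candidate routes:
Heidi - Alice - Nora - Mona: 2 + 6 + 5 = 13
Heidi - Bob - Ivan - Nora - Mona: 1 + 1 + 2 + 5 = 9
Heidi - Ivan - Nora - Mona: 1 + 2 + 5 = 8
Heidi - Nora - Mona: 3 + 5 = 8
Heidi - Eve - Bob - Ivan - Nora - Mona: 1 + 1 + 1 + 2 + 5 = 10
Heidi - Alice - Bob - Ivan - Nora - Mona: 2 + 5 + 1 + 2 + 5 = 15
Best route has total 8.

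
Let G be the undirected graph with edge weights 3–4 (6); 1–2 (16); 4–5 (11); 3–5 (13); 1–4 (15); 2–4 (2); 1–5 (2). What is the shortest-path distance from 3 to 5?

13

Candidate routes:
3 - 4 - 1 - 5: 6 + 15 + 2 = 23
3 - 5: 13
3 - 4 - 2 - 1 - 5: 6 + 2 + 16 + 2 = 26
3 - 4 - 5: 6 + 11 = 17
Shortest: 13.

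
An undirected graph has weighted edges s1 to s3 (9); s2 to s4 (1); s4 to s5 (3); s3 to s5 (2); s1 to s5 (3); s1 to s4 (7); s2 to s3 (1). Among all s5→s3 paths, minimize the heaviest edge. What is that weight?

Candidate routes:
s5→s4→s2→s3: max(3, 1, 1) = 3
s5→s4→s1→s3: max(3, 7, 9) = 9
s5→s1→s3: max(3, 9) = 9
s5→s1→s4→s2→s3: max(3, 7, 1, 1) = 7
s5→s3: max(2) = 2
Best route has worst link 2.

2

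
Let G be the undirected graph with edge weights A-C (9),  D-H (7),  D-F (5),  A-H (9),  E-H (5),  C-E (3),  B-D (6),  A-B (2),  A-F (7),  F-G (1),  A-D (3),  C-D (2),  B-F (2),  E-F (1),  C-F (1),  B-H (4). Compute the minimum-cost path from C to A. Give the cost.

5

A few of the C→A routes:
C → F → D → A: 1 + 5 + 3 = 9
C → D → A: 2 + 3 = 5
C → F → A: 1 + 7 = 8
C → F → B → A: 1 + 2 + 2 = 5
C → E → F → B → A: 3 + 1 + 2 + 2 = 8
Best route has total 5.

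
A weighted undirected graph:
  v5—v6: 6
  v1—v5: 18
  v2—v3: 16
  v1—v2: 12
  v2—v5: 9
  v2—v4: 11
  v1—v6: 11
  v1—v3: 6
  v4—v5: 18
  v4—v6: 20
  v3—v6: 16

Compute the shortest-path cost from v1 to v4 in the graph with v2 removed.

Checking several routes:
v1 - v6 - v4: 11 + 20 = 31
v1 - v6 - v5 - v4: 11 + 6 + 18 = 35
v1 - v5 - v4: 18 + 18 = 36
v1 - v3 - v6 - v4: 6 + 16 + 20 = 42
Best route has total 31.

31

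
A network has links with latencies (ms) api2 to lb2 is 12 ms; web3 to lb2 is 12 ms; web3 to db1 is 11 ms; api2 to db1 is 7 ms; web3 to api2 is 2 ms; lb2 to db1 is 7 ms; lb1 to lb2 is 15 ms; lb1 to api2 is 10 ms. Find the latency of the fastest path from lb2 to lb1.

15

Some routes from lb2 to lb1:
lb2 - web3 - api2 - lb1: 12 + 2 + 10 = 24
lb2 - db1 - api2 - lb1: 7 + 7 + 10 = 24
lb2 - lb1: 15
lb2 - api2 - lb1: 12 + 10 = 22
Shortest: 15 ms.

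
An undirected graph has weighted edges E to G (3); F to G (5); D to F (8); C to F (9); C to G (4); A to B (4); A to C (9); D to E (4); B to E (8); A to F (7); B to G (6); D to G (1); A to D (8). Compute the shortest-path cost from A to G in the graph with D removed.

Comparing a few candidate routes:
A -> F -> C -> G: 7 + 9 + 4 = 20
A -> B -> E -> G: 4 + 8 + 3 = 15
A -> B -> G: 4 + 6 = 10
A -> C -> G: 9 + 4 = 13
A -> F -> G: 7 + 5 = 12
Best route has total 10.

10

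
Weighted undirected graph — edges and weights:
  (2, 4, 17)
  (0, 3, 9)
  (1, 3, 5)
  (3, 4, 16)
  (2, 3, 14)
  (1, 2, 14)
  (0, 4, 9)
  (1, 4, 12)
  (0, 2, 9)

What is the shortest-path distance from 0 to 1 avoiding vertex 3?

21

Routes from 0 to 1 avoiding 3:
0 - 2 - 1: 9 + 14 = 23
0 - 2 - 4 - 1: 9 + 17 + 12 = 38
0 - 4 - 2 - 1: 9 + 17 + 14 = 40
0 - 4 - 1: 9 + 12 = 21
The minimum is 21.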